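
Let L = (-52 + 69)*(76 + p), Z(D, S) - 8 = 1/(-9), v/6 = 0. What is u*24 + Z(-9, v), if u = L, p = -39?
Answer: 135935/9 ≈ 15104.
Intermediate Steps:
v = 0 (v = 6*0 = 0)
Z(D, S) = 71/9 (Z(D, S) = 8 + 1/(-9) = 8 - ⅑ = 71/9)
L = 629 (L = (-52 + 69)*(76 - 39) = 17*37 = 629)
u = 629
u*24 + Z(-9, v) = 629*24 + 71/9 = 15096 + 71/9 = 135935/9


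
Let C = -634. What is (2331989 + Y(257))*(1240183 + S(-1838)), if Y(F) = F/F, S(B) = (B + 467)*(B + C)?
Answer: 10795469647050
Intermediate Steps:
S(B) = (-634 + B)*(467 + B) (S(B) = (B + 467)*(B - 634) = (467 + B)*(-634 + B) = (-634 + B)*(467 + B))
Y(F) = 1
(2331989 + Y(257))*(1240183 + S(-1838)) = (2331989 + 1)*(1240183 + (-296078 + (-1838)**2 - 167*(-1838))) = 2331990*(1240183 + (-296078 + 3378244 + 306946)) = 2331990*(1240183 + 3389112) = 2331990*4629295 = 10795469647050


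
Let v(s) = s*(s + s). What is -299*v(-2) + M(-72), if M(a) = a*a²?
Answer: -375640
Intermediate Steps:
v(s) = 2*s² (v(s) = s*(2*s) = 2*s²)
M(a) = a³
-299*v(-2) + M(-72) = -598*(-2)² + (-72)³ = -598*4 - 373248 = -299*8 - 373248 = -2392 - 373248 = -375640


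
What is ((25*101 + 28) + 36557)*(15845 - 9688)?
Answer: 240800270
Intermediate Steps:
((25*101 + 28) + 36557)*(15845 - 9688) = ((2525 + 28) + 36557)*6157 = (2553 + 36557)*6157 = 39110*6157 = 240800270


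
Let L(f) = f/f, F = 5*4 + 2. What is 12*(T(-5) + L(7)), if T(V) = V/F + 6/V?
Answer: -282/55 ≈ -5.1273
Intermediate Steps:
F = 22 (F = 20 + 2 = 22)
T(V) = 6/V + V/22 (T(V) = V/22 + 6/V = 6/V + V/22)
L(f) = 1
12*(T(-5) + L(7)) = 12*((6/(-5) + (1/22)*(-5)) + 1) = 12*((6*(-⅕) - 5/22) + 1) = 12*((-6/5 - 5/22) + 1) = 12*(-157/110 + 1) = 12*(-47/110) = -282/55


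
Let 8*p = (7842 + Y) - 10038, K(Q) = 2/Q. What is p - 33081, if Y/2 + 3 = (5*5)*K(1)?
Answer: -133375/4 ≈ -33344.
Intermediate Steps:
Y = 94 (Y = -6 + 2*((5*5)*(2/1)) = -6 + 2*(25*(2*1)) = -6 + 2*(25*2) = -6 + 2*50 = -6 + 100 = 94)
p = -1051/4 (p = ((7842 + 94) - 10038)/8 = (7936 - 10038)/8 = (1/8)*(-2102) = -1051/4 ≈ -262.75)
p - 33081 = -1051/4 - 33081 = -133375/4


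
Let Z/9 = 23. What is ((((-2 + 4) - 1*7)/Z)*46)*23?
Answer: -230/9 ≈ -25.556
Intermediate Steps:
Z = 207 (Z = 9*23 = 207)
((((-2 + 4) - 1*7)/Z)*46)*23 = ((((-2 + 4) - 1*7)/207)*46)*23 = (((2 - 7)*(1/207))*46)*23 = (-5*1/207*46)*23 = -5/207*46*23 = -10/9*23 = -230/9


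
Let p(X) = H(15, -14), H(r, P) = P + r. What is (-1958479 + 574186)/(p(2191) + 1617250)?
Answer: -1384293/1617251 ≈ -0.85595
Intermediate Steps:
p(X) = 1 (p(X) = -14 + 15 = 1)
(-1958479 + 574186)/(p(2191) + 1617250) = (-1958479 + 574186)/(1 + 1617250) = -1384293/1617251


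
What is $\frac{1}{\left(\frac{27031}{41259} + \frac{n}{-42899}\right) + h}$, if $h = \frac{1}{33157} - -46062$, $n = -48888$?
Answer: $\frac{58686890018037}{2703340858722842312} \approx 2.1709 \cdot 10^{-5}$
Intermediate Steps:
$h = \frac{1527277735}{33157}$ ($h = \frac{1}{33157} + 46062 = \frac{1527277735}{33157} \approx 46062.0$)
$\frac{1}{\left(\frac{27031}{41259} + \frac{n}{-42899}\right) + h} = \frac{1}{\left(\frac{27031}{41259} - \frac{48888}{-42899}\right) + \frac{1527277735}{33157}} = \frac{1}{\left(27031 \cdot \frac{1}{41259} - - \frac{48888}{42899}\right) + \frac{1527277735}{33157}} = \frac{1}{\left(\frac{27031}{41259} + \frac{48888}{42899}\right) + \frac{1527277735}{33157}} = \frac{1}{\frac{3176672861}{1769969841} + \frac{1527277735}{33157}} = \frac{1}{\frac{2703340858722842312}{58686890018037}} = \frac{58686890018037}{2703340858722842312}$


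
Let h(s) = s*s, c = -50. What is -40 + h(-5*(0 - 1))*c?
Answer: -1290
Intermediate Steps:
h(s) = s**2
-40 + h(-5*(0 - 1))*c = -40 + (-5*(0 - 1))**2*(-50) = -40 + (-5*(-1))**2*(-50) = -40 + 5**2*(-50) = -40 + 25*(-50) = -40 - 1250 = -1290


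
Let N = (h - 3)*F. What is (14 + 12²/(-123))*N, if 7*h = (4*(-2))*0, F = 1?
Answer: -1578/41 ≈ -38.488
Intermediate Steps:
h = 0 (h = ((4*(-2))*0)/7 = (-8*0)/7 = (⅐)*0 = 0)
N = -3 (N = (0 - 3)*1 = -3*1 = -3)
(14 + 12²/(-123))*N = (14 + 12²/(-123))*(-3) = (14 + 144*(-1/123))*(-3) = (14 - 48/41)*(-3) = (526/41)*(-3) = -1578/41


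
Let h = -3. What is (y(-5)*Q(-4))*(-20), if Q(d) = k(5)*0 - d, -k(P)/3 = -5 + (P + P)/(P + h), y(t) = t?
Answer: 400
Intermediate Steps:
k(P) = 15 - 6*P/(-3 + P) (k(P) = -3*(-5 + (P + P)/(P - 3)) = -3*(-5 + (2*P)/(-3 + P)) = -3*(-5 + 2*P/(-3 + P)) = 15 - 6*P/(-3 + P))
Q(d) = -d (Q(d) = (9*(-5 + 5)/(-3 + 5))*0 - d = (9*0/2)*0 - d = (9*(½)*0)*0 - d = 0*0 - d = 0 - d = -d)
(y(-5)*Q(-4))*(-20) = -(-5)*(-4)*(-20) = -5*4*(-20) = -20*(-20) = 400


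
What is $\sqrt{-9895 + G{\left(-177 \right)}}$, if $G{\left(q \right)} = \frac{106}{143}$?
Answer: $\frac{i \sqrt{202327697}}{143} \approx 99.47 i$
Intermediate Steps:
$G{\left(q \right)} = \frac{106}{143}$ ($G{\left(q \right)} = 106 \cdot \frac{1}{143} = \frac{106}{143}$)
$\sqrt{-9895 + G{\left(-177 \right)}} = \sqrt{-9895 + \frac{106}{143}} = \sqrt{- \frac{1414879}{143}} = \frac{i \sqrt{202327697}}{143}$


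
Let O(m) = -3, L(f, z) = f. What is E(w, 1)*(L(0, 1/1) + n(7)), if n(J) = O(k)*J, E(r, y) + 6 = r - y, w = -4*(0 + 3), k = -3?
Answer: 399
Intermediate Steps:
w = -12 (w = -4*3 = -12)
E(r, y) = -6 + r - y (E(r, y) = -6 + (r - y) = -6 + r - y)
n(J) = -3*J
E(w, 1)*(L(0, 1/1) + n(7)) = (-6 - 12 - 1*1)*(0 - 3*7) = (-6 - 12 - 1)*(0 - 21) = -19*(-21) = 399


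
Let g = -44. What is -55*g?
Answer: 2420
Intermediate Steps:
-55*g = -55*(-44) = 2420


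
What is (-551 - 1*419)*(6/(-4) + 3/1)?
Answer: -1455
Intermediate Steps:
(-551 - 1*419)*(6/(-4) + 3/1) = (-551 - 419)*(6*(-¼) + 3*1) = -970*(-3/2 + 3) = -970*3/2 = -1455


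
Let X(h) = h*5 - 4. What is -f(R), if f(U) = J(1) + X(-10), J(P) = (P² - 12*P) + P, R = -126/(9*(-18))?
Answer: 64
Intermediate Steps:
R = 7/9 (R = -126/(-162) = -126*(-1/162) = 7/9 ≈ 0.77778)
X(h) = -4 + 5*h (X(h) = 5*h - 4 = -4 + 5*h)
J(P) = P² - 11*P
f(U) = -64 (f(U) = 1*(-11 + 1) + (-4 + 5*(-10)) = 1*(-10) + (-4 - 50) = -10 - 54 = -64)
-f(R) = -1*(-64) = 64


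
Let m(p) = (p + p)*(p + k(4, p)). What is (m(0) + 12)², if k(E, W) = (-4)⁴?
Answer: 144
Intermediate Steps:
k(E, W) = 256
m(p) = 2*p*(256 + p) (m(p) = (p + p)*(p + 256) = (2*p)*(256 + p) = 2*p*(256 + p))
(m(0) + 12)² = (2*0*(256 + 0) + 12)² = (2*0*256 + 12)² = (0 + 12)² = 12² = 144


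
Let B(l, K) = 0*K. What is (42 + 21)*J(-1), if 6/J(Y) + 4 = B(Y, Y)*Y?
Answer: -189/2 ≈ -94.500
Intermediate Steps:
B(l, K) = 0
J(Y) = -3/2 (J(Y) = 6/(-4 + 0*Y) = 6/(-4 + 0) = 6/(-4) = 6*(-¼) = -3/2)
(42 + 21)*J(-1) = (42 + 21)*(-3/2) = 63*(-3/2) = -189/2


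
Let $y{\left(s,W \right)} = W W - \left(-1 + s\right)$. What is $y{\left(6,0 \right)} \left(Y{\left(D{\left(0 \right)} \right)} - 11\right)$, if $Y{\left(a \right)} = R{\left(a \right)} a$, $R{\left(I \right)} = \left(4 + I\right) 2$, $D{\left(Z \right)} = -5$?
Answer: $5$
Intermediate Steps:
$R{\left(I \right)} = 8 + 2 I$
$y{\left(s,W \right)} = 1 + W^{2} - s$ ($y{\left(s,W \right)} = W^{2} - \left(-1 + s\right) = 1 + W^{2} - s$)
$Y{\left(a \right)} = a \left(8 + 2 a\right)$ ($Y{\left(a \right)} = \left(8 + 2 a\right) a = a \left(8 + 2 a\right)$)
$y{\left(6,0 \right)} \left(Y{\left(D{\left(0 \right)} \right)} - 11\right) = \left(1 + 0^{2} - 6\right) \left(2 \left(-5\right) \left(4 - 5\right) - 11\right) = \left(1 + 0 - 6\right) \left(2 \left(-5\right) \left(-1\right) - 11\right) = - 5 \left(10 - 11\right) = \left(-5\right) \left(-1\right) = 5$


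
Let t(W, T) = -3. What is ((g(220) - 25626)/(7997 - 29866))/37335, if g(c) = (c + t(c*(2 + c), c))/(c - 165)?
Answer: 1409213/44906351325 ≈ 3.1381e-5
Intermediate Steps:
g(c) = (-3 + c)/(-165 + c) (g(c) = (c - 3)/(c - 165) = (-3 + c)/(-165 + c))
((g(220) - 25626)/(7997 - 29866))/37335 = (((-3 + 220)/(-165 + 220) - 25626)/(7997 - 29866))/37335 = ((217/55 - 25626)/(-21869))*(1/37335) = (((1/55)*217 - 25626)*(-1/21869))*(1/37335) = ((217/55 - 25626)*(-1/21869))*(1/37335) = -1409213/55*(-1/21869)*(1/37335) = (1409213/1202795)*(1/37335) = 1409213/44906351325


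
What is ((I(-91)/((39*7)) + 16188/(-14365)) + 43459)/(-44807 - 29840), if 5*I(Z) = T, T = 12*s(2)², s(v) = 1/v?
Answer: -873981330/1501225817 ≈ -0.58218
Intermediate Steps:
s(v) = 1/v
T = 3 (T = 12*(1/2)² = 12*(½)² = 12*(¼) = 3)
I(Z) = ⅗ (I(Z) = (⅕)*3 = ⅗)
((I(-91)/((39*7)) + 16188/(-14365)) + 43459)/(-44807 - 29840) = ((3/(5*((39*7))) + 16188/(-14365)) + 43459)/(-44807 - 29840) = (((⅗)/273 + 16188*(-1/14365)) + 43459)/(-74647) = (((⅗)*(1/273) - 16188/14365) + 43459)*(-1/74647) = ((1/455 - 16188/14365) + 43459)*(-1/74647) = (-22619/20111 + 43459)*(-1/74647) = (873981330/20111)*(-1/74647) = -873981330/1501225817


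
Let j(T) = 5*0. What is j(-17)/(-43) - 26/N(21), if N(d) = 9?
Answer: -26/9 ≈ -2.8889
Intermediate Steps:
j(T) = 0
j(-17)/(-43) - 26/N(21) = 0/(-43) - 26/9 = 0*(-1/43) - 26*⅑ = 0 - 26/9 = -26/9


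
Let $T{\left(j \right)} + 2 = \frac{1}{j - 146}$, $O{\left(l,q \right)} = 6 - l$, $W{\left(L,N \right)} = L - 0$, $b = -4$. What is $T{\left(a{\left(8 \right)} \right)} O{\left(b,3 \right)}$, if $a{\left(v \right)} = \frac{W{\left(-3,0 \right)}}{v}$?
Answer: $- \frac{23500}{1171} \approx -20.068$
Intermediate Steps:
$W{\left(L,N \right)} = L$ ($W{\left(L,N \right)} = L + 0 = L$)
$a{\left(v \right)} = - \frac{3}{v}$
$T{\left(j \right)} = -2 + \frac{1}{-146 + j}$ ($T{\left(j \right)} = -2 + \frac{1}{j - 146} = -2 + \frac{1}{-146 + j}$)
$T{\left(a{\left(8 \right)} \right)} O{\left(b,3 \right)} = \frac{293 - 2 \left(- \frac{3}{8}\right)}{-146 - \frac{3}{8}} \left(6 - -4\right) = \frac{293 - 2 \left(\left(-3\right) \frac{1}{8}\right)}{-146 - \frac{3}{8}} \left(6 + 4\right) = \frac{293 - - \frac{3}{4}}{-146 - \frac{3}{8}} \cdot 10 = \frac{293 + \frac{3}{4}}{- \frac{1171}{8}} \cdot 10 = \left(- \frac{8}{1171}\right) \frac{1175}{4} \cdot 10 = \left(- \frac{2350}{1171}\right) 10 = - \frac{23500}{1171}$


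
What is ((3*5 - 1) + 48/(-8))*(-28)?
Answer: -224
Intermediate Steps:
((3*5 - 1) + 48/(-8))*(-28) = ((15 - 1) + 48*(-1/8))*(-28) = (14 - 6)*(-28) = 8*(-28) = -224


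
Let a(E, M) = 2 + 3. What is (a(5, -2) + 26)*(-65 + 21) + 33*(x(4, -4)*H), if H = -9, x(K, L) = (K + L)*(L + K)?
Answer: -1364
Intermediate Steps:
a(E, M) = 5
x(K, L) = (K + L)² (x(K, L) = (K + L)*(K + L) = (K + L)²)
(a(5, -2) + 26)*(-65 + 21) + 33*(x(4, -4)*H) = (5 + 26)*(-65 + 21) + 33*((4 - 4)²*(-9)) = 31*(-44) + 33*(0²*(-9)) = -1364 + 33*(0*(-9)) = -1364 + 33*0 = -1364 + 0 = -1364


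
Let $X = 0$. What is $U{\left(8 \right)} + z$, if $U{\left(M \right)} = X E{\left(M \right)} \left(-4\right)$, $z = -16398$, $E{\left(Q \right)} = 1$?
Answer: $-16398$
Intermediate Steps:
$U{\left(M \right)} = 0$ ($U{\left(M \right)} = 0 \cdot 1 \left(-4\right) = 0 \left(-4\right) = 0$)
$U{\left(8 \right)} + z = 0 - 16398 = -16398$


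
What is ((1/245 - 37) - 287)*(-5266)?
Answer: 418009814/245 ≈ 1.7062e+6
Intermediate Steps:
((1/245 - 37) - 287)*(-5266) = (-9064/245 - 287)*(-5266) = -79379/245*(-5266) = 418009814/245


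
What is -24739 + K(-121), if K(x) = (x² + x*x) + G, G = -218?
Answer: 4325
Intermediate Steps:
K(x) = -218 + 2*x² (K(x) = (x² + x*x) - 218 = (x² + x²) - 218 = 2*x² - 218 = -218 + 2*x²)
-24739 + K(-121) = -24739 + (-218 + 2*(-121)²) = -24739 + (-218 + 2*14641) = -24739 + (-218 + 29282) = -24739 + 29064 = 4325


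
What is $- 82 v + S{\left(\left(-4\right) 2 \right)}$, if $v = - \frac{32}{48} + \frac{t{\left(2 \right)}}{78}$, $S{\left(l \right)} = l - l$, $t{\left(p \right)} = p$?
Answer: $\frac{2050}{39} \approx 52.564$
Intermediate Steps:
$S{\left(l \right)} = 0$
$v = - \frac{25}{39}$ ($v = - \frac{32}{48} + \frac{2}{78} = \left(-32\right) \frac{1}{48} + 2 \cdot \frac{1}{78} = - \frac{2}{3} + \frac{1}{39} = - \frac{25}{39} \approx -0.64103$)
$- 82 v + S{\left(\left(-4\right) 2 \right)} = \left(-82\right) \left(- \frac{25}{39}\right) + 0 = \frac{2050}{39} + 0 = \frac{2050}{39}$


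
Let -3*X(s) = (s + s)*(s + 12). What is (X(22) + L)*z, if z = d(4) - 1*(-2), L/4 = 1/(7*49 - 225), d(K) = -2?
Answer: 0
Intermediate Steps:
X(s) = -2*s*(12 + s)/3 (X(s) = -(s + s)*(s + 12)/3 = -2*s*(12 + s)/3)
L = 2/59 (L = 4/(7*49 - 225) = 4/(343 - 225) = 4/118 = 4*(1/118) = 2/59 ≈ 0.033898)
z = 0 (z = -2 - 1*(-2) = -2 + 2 = 0)
(X(22) + L)*z = (-⅔*22*(12 + 22) + 2/59)*0 = (-⅔*22*34 + 2/59)*0 = (-1496/3 + 2/59)*0 = -88258/177*0 = 0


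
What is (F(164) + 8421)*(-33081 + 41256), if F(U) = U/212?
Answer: 3648943950/53 ≈ 6.8848e+7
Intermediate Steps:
F(U) = U/212 (F(U) = U*(1/212) = U/212)
(F(164) + 8421)*(-33081 + 41256) = ((1/212)*164 + 8421)*(-33081 + 41256) = (41/53 + 8421)*8175 = (446354/53)*8175 = 3648943950/53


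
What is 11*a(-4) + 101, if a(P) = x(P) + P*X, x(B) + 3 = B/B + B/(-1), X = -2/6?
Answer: 413/3 ≈ 137.67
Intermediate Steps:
X = -⅓ (X = -2*⅙ = -⅓ ≈ -0.33333)
x(B) = -2 - B (x(B) = -3 + (B/B + B/(-1)) = -3 + (1 + B*(-1)) = -3 + (1 - B) = -2 - B)
a(P) = -2 - 4*P/3 (a(P) = (-2 - P) + P*(-⅓) = (-2 - P) - P/3 = -2 - 4*P/3)
11*a(-4) + 101 = 11*(-2 - 4/3*(-4)) + 101 = 11*(-2 + 16/3) + 101 = 11*(10/3) + 101 = 110/3 + 101 = 413/3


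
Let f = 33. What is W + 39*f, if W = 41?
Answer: 1328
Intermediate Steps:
W + 39*f = 41 + 39*33 = 41 + 1287 = 1328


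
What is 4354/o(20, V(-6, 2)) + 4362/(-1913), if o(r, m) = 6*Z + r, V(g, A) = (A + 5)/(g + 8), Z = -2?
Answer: 4147153/7652 ≈ 541.97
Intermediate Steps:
V(g, A) = (5 + A)/(8 + g)
o(r, m) = -12 + r (o(r, m) = 6*(-2) + r = -12 + r)
4354/o(20, V(-6, 2)) + 4362/(-1913) = 4354/(-12 + 20) + 4362/(-1913) = 4354/8 + 4362*(-1/1913) = 4354*(⅛) - 4362/1913 = 2177/4 - 4362/1913 = 4147153/7652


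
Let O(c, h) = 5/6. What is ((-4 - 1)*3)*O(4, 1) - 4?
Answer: -33/2 ≈ -16.500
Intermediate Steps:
O(c, h) = ⅚ (O(c, h) = 5*(⅙) = ⅚)
((-4 - 1)*3)*O(4, 1) - 4 = ((-4 - 1)*3)*(⅚) - 4 = -5*3*(⅚) - 4 = -15*⅚ - 4 = -25/2 - 4 = -33/2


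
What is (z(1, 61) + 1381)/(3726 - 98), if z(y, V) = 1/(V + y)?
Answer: 85623/224936 ≈ 0.38065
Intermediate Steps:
(z(1, 61) + 1381)/(3726 - 98) = (1/(61 + 1) + 1381)/(3726 - 98) = (1/62 + 1381)/3628 = (1/62 + 1381)*(1/3628) = (85623/62)*(1/3628) = 85623/224936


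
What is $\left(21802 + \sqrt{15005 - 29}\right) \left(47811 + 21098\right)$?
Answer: $1502354018 + 1653816 \sqrt{26} \approx 1.5108 \cdot 10^{9}$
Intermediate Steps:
$\left(21802 + \sqrt{15005 - 29}\right) \left(47811 + 21098\right) = \left(21802 + \sqrt{14976}\right) 68909 = \left(21802 + 24 \sqrt{26}\right) 68909 = 1502354018 + 1653816 \sqrt{26}$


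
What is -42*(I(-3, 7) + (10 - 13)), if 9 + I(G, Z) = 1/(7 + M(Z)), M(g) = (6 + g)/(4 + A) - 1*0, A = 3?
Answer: 15477/31 ≈ 499.26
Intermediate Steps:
M(g) = 6/7 + g/7 (M(g) = (6 + g)/(4 + 3) - 1*0 = (6 + g)/7 + 0 = (6 + g)*(⅐) + 0 = (6/7 + g/7) + 0 = 6/7 + g/7)
I(G, Z) = -9 + 1/(55/7 + Z/7) (I(G, Z) = -9 + 1/(7 + (6/7 + Z/7)) = -9 + 1/(55/7 + Z/7))
-42*(I(-3, 7) + (10 - 13)) = -42*((-488 - 9*7)/(55 + 7) + (10 - 13)) = -42*((-488 - 63)/62 - 3) = -42*((1/62)*(-551) - 3) = -42*(-551/62 - 3) = -42*(-737/62) = 15477/31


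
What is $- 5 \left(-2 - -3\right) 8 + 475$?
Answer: $435$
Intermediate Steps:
$- 5 \left(-2 - -3\right) 8 + 475 = - 5 \left(-2 + 3\right) 8 + 475 = \left(-5\right) 1 \cdot 8 + 475 = \left(-5\right) 8 + 475 = -40 + 475 = 435$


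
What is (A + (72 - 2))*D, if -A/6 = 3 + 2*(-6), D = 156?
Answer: 19344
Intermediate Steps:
A = 54 (A = -6*(3 + 2*(-6)) = -6*(3 - 12) = -6*(-9) = 54)
(A + (72 - 2))*D = (54 + (72 - 2))*156 = (54 + 70)*156 = 124*156 = 19344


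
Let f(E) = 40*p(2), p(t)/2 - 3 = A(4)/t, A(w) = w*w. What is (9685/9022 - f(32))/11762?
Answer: -609975/8162828 ≈ -0.074726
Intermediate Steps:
A(w) = w²
p(t) = 6 + 32/t (p(t) = 6 + 2*(4²/t) = 6 + 2*(16/t) = 6 + 32/t)
f(E) = 880 (f(E) = 40*(6 + 32/2) = 40*(6 + 32*(½)) = 40*(6 + 16) = 40*22 = 880)
(9685/9022 - f(32))/11762 = (9685/9022 - 1*880)/11762 = (9685*(1/9022) - 880)*(1/11762) = (745/694 - 880)*(1/11762) = -609975/694*1/11762 = -609975/8162828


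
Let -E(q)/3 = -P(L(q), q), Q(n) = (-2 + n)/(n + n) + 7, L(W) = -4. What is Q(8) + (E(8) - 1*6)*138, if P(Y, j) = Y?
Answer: -19813/8 ≈ -2476.6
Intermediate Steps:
Q(n) = 7 + (-2 + n)/(2*n) (Q(n) = (-2 + n)/((2*n)) + 7 = (-2 + n)*(1/(2*n)) + 7 = (-2 + n)/(2*n) + 7 = 7 + (-2 + n)/(2*n))
E(q) = -12 (E(q) = -(-3)*(-4) = -3*4 = -12)
Q(8) + (E(8) - 1*6)*138 = (15/2 - 1/8) + (-12 - 1*6)*138 = (15/2 - 1*1/8) + (-12 - 6)*138 = (15/2 - 1/8) - 18*138 = 59/8 - 2484 = -19813/8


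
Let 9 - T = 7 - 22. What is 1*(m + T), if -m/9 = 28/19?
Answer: 204/19 ≈ 10.737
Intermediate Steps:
T = 24 (T = 9 - (7 - 22) = 9 - 1*(-15) = 9 + 15 = 24)
m = -252/19 ≈ -13.263
1*(m + T) = 1*(-252/19 + 24) = 1*(204/19) = 204/19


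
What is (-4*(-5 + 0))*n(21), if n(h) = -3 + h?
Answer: 360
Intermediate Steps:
(-4*(-5 + 0))*n(21) = (-4*(-5 + 0))*(-3 + 21) = -4*(-5)*18 = 20*18 = 360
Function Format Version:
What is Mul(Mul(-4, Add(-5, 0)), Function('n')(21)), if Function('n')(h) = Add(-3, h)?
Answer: 360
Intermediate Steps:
Mul(Mul(-4, Add(-5, 0)), Function('n')(21)) = Mul(Mul(-4, Add(-5, 0)), Add(-3, 21)) = Mul(Mul(-4, -5), 18) = Mul(20, 18) = 360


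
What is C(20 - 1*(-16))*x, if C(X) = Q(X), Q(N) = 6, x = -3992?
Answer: -23952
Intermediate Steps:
C(X) = 6
C(20 - 1*(-16))*x = 6*(-3992) = -23952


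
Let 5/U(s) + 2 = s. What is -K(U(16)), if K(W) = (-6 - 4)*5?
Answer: 50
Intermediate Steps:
U(s) = 5/(-2 + s)
K(W) = -50 (K(W) = -10*5 = -50)
-K(U(16)) = -1*(-50) = 50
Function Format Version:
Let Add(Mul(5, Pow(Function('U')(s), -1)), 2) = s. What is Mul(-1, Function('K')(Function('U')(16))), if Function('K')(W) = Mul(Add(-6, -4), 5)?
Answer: 50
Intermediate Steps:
Function('U')(s) = Mul(5, Pow(Add(-2, s), -1))
Function('K')(W) = -50 (Function('K')(W) = Mul(-10, 5) = -50)
Mul(-1, Function('K')(Function('U')(16))) = Mul(-1, -50) = 50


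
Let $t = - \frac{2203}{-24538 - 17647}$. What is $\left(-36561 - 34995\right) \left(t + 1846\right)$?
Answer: $- \frac{5572474519428}{42185} \approx -1.321 \cdot 10^{8}$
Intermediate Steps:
$t = \frac{2203}{42185}$ ($t = - \frac{2203}{-42185} = \left(-2203\right) \left(- \frac{1}{42185}\right) = \frac{2203}{42185} \approx 0.052222$)
$\left(-36561 - 34995\right) \left(t + 1846\right) = \left(-36561 - 34995\right) \left(\frac{2203}{42185} + 1846\right) = \left(-71556\right) \frac{77875713}{42185} = - \frac{5572474519428}{42185}$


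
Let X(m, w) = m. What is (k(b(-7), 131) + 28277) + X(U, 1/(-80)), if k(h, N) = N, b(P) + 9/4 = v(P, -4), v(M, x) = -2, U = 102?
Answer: 28510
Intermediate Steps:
b(P) = -17/4 (b(P) = -9/4 - 2 = -17/4)
(k(b(-7), 131) + 28277) + X(U, 1/(-80)) = (131 + 28277) + 102 = 28408 + 102 = 28510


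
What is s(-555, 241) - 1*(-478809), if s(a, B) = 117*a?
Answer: 413874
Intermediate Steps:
s(-555, 241) - 1*(-478809) = 117*(-555) - 1*(-478809) = -64935 + 478809 = 413874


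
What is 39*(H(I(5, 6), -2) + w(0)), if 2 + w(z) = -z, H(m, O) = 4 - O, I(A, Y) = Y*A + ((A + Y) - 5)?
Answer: 156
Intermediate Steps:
I(A, Y) = -5 + A + Y + A*Y (I(A, Y) = A*Y + (-5 + A + Y) = -5 + A + Y + A*Y)
w(z) = -2 - z
39*(H(I(5, 6), -2) + w(0)) = 39*((4 - 1*(-2)) + (-2 - 1*0)) = 39*((4 + 2) + (-2 + 0)) = 39*(6 - 2) = 39*4 = 156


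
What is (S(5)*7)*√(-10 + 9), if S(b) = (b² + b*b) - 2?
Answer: 336*I ≈ 336.0*I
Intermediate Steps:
S(b) = -2 + 2*b² (S(b) = (b² + b²) - 2 = 2*b² - 2 = -2 + 2*b²)
(S(5)*7)*√(-10 + 9) = ((-2 + 2*5²)*7)*√(-10 + 9) = ((-2 + 2*25)*7)*√(-1) = ((-2 + 50)*7)*I = (48*7)*I = 336*I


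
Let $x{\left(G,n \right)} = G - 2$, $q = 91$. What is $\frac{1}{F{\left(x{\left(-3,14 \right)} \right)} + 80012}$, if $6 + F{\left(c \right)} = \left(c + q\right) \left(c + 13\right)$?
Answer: $\frac{1}{80694} \approx 1.2392 \cdot 10^{-5}$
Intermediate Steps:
$x{\left(G,n \right)} = -2 + G$ ($x{\left(G,n \right)} = G - 2 = -2 + G$)
$F{\left(c \right)} = -6 + \left(13 + c\right) \left(91 + c\right)$ ($F{\left(c \right)} = -6 + \left(c + 91\right) \left(c + 13\right) = -6 + \left(91 + c\right) \left(13 + c\right) = -6 + \left(13 + c\right) \left(91 + c\right)$)
$\frac{1}{F{\left(x{\left(-3,14 \right)} \right)} + 80012} = \frac{1}{\left(1177 + \left(-2 - 3\right)^{2} + 104 \left(-2 - 3\right)\right) + 80012} = \frac{1}{\left(1177 + \left(-5\right)^{2} + 104 \left(-5\right)\right) + 80012} = \frac{1}{\left(1177 + 25 - 520\right) + 80012} = \frac{1}{682 + 80012} = \frac{1}{80694}$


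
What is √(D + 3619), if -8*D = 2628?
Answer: √13162/2 ≈ 57.363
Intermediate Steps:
D = -657/2 (D = -⅛*2628 = -657/2 ≈ -328.50)
√(D + 3619) = √(-657/2 + 3619) = √(6581/2) = √13162/2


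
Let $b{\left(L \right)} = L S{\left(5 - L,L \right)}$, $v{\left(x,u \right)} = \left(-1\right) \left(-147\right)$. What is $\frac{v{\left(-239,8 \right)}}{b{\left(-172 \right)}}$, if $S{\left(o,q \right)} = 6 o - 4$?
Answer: $- \frac{147}{181976} \approx -0.0008078$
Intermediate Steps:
$S{\left(o,q \right)} = -4 + 6 o$
$v{\left(x,u \right)} = 147$
$b{\left(L \right)} = L \left(26 - 6 L\right)$ ($b{\left(L \right)} = L \left(-4 + 6 \left(5 - L\right)\right) = L \left(-4 - \left(-30 + 6 L\right)\right) = L \left(26 - 6 L\right)$)
$\frac{v{\left(-239,8 \right)}}{b{\left(-172 \right)}} = \frac{147}{2 \left(-172\right) \left(13 - -516\right)} = \frac{147}{2 \left(-172\right) \left(13 + 516\right)} = \frac{147}{2 \left(-172\right) 529} = \frac{147}{-181976} = 147 \left(- \frac{1}{181976}\right) = - \frac{147}{181976}$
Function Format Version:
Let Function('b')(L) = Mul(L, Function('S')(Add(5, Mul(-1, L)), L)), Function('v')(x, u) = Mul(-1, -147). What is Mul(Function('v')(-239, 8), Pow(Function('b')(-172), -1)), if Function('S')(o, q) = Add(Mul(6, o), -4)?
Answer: Rational(-147, 181976) ≈ -0.00080780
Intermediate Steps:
Function('S')(o, q) = Add(-4, Mul(6, o))
Function('v')(x, u) = 147
Function('b')(L) = Mul(L, Add(26, Mul(-6, L))) (Function('b')(L) = Mul(L, Add(-4, Mul(6, Add(5, Mul(-1, L))))) = Mul(L, Add(-4, Add(30, Mul(-6, L)))) = Mul(L, Add(26, Mul(-6, L))))
Mul(Function('v')(-239, 8), Pow(Function('b')(-172), -1)) = Mul(147, Pow(Mul(2, -172, Add(13, Mul(-3, -172))), -1)) = Mul(147, Pow(Mul(2, -172, Add(13, 516)), -1)) = Mul(147, Pow(Mul(2, -172, 529), -1)) = Mul(147, Pow(-181976, -1)) = Mul(147, Rational(-1, 181976)) = Rational(-147, 181976)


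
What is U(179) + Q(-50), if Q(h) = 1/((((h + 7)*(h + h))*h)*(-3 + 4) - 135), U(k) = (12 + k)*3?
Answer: 123272354/215135 ≈ 573.00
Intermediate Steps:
U(k) = 36 + 3*k
Q(h) = 1/(-135 + 2*h²*(7 + h)) (Q(h) = 1/((((7 + h)*(2*h))*h)*1 - 135) = 1/(((2*h*(7 + h))*h)*1 - 135) = 1/((2*h²*(7 + h))*1 - 135) = 1/(2*h²*(7 + h) - 135) = 1/(-135 + 2*h²*(7 + h)))
U(179) + Q(-50) = (36 + 3*179) + 1/(-135 + 2*(-50)³ + 14*(-50)²) = (36 + 537) + 1/(-135 + 2*(-125000) + 14*2500) = 573 + 1/(-135 - 250000 + 35000) = 573 + 1/(-215135) = 573 - 1/215135 = 123272354/215135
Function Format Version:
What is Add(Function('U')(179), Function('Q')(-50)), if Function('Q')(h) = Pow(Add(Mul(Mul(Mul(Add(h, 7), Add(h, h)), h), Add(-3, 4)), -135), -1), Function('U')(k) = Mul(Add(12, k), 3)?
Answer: Rational(123272354, 215135) ≈ 573.00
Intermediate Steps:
Function('U')(k) = Add(36, Mul(3, k))
Function('Q')(h) = Pow(Add(-135, Mul(2, Pow(h, 2), Add(7, h))), -1) (Function('Q')(h) = Pow(Add(Mul(Mul(Mul(Add(7, h), Mul(2, h)), h), 1), -135), -1) = Pow(Add(Mul(Mul(Mul(2, h, Add(7, h)), h), 1), -135), -1) = Pow(Add(Mul(Mul(2, Pow(h, 2), Add(7, h)), 1), -135), -1) = Pow(Add(Mul(2, Pow(h, 2), Add(7, h)), -135), -1) = Pow(Add(-135, Mul(2, Pow(h, 2), Add(7, h))), -1))
Add(Function('U')(179), Function('Q')(-50)) = Add(Add(36, Mul(3, 179)), Pow(Add(-135, Mul(2, Pow(-50, 3)), Mul(14, Pow(-50, 2))), -1)) = Add(Add(36, 537), Pow(Add(-135, Mul(2, -125000), Mul(14, 2500)), -1)) = Add(573, Pow(Add(-135, -250000, 35000), -1)) = Add(573, Pow(-215135, -1)) = Add(573, Rational(-1, 215135)) = Rational(123272354, 215135)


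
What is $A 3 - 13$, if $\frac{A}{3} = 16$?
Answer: $131$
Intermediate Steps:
$A = 48$ ($A = 3 \cdot 16 = 48$)
$A 3 - 13 = 48 \cdot 3 - 13 = 144 - 13 = 131$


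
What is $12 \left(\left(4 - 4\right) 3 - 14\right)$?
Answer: $-168$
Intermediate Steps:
$12 \left(\left(4 - 4\right) 3 - 14\right) = 12 \left(0 \cdot 3 - 14\right) = 12 \left(0 - 14\right) = 12 \left(-14\right) = -168$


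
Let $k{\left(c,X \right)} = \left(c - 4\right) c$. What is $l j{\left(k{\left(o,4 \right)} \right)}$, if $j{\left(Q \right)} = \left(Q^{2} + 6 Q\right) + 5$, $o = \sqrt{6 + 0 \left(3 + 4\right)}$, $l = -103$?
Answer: $-17819 + 7416 \sqrt{6} \approx 346.42$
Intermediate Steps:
$o = \sqrt{6}$ ($o = \sqrt{6 + 0 \cdot 7} = \sqrt{6 + 0} = \sqrt{6} \approx 2.4495$)
$k{\left(c,X \right)} = c \left(-4 + c\right)$ ($k{\left(c,X \right)} = \left(-4 + c\right) c = c \left(-4 + c\right)$)
$j{\left(Q \right)} = 5 + Q^{2} + 6 Q$
$l j{\left(k{\left(o,4 \right)} \right)} = - 103 \left(5 + \left(\sqrt{6} \left(-4 + \sqrt{6}\right)\right)^{2} + 6 \sqrt{6} \left(-4 + \sqrt{6}\right)\right) = - 103 \left(5 + 6 \left(-4 + \sqrt{6}\right)^{2} + 6 \sqrt{6} \left(-4 + \sqrt{6}\right)\right) = -515 - 618 \left(-4 + \sqrt{6}\right)^{2} - 618 \sqrt{6} \left(-4 + \sqrt{6}\right)$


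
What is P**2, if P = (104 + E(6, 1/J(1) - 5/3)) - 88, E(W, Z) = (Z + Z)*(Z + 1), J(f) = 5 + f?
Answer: 1225/4 ≈ 306.25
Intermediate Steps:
E(W, Z) = 2*Z*(1 + Z) (E(W, Z) = (2*Z)*(1 + Z) = 2*Z*(1 + Z))
P = 35/2 (P = (104 + 2*(1/(5 + 1) - 5/3)*(1 + (1/(5 + 1) - 5/3))) - 88 = (104 + 2*(1/6 - 5*1/3)*(1 + (1/6 - 5*1/3))) - 88 = (104 + 2*(1*(1/6) - 5/3)*(1 + (1*(1/6) - 5/3))) - 88 = (104 + 2*(1/6 - 5/3)*(1 + (1/6 - 5/3))) - 88 = (104 + 2*(-3/2)*(1 - 3/2)) - 88 = (104 + 2*(-3/2)*(-1/2)) - 88 = (104 + 3/2) - 88 = 211/2 - 88 = 35/2 ≈ 17.500)
P**2 = (35/2)**2 = 1225/4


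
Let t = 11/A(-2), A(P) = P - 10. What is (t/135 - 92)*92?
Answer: -3428173/405 ≈ -8464.6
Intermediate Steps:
A(P) = -10 + P
t = -11/12 (t = 11/(-10 - 2) = 11/(-12) = 11*(-1/12) = -11/12 ≈ -0.91667)
(t/135 - 92)*92 = (-11/12/135 - 92)*92 = (-11/12*1/135 - 92)*92 = (-11/1620 - 92)*92 = -149051/1620*92 = -3428173/405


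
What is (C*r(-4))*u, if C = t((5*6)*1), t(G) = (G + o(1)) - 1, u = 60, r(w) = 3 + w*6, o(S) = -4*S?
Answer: -31500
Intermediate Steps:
r(w) = 3 + 6*w
t(G) = -5 + G (t(G) = (G - 4*1) - 1 = (G - 4) - 1 = (-4 + G) - 1 = -5 + G)
C = 25 (C = -5 + (5*6)*1 = -5 + 30*1 = -5 + 30 = 25)
(C*r(-4))*u = (25*(3 + 6*(-4)))*60 = (25*(3 - 24))*60 = (25*(-21))*60 = -525*60 = -31500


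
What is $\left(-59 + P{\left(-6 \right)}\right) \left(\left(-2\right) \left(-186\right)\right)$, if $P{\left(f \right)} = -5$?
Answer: $-23808$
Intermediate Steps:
$\left(-59 + P{\left(-6 \right)}\right) \left(\left(-2\right) \left(-186\right)\right) = \left(-59 - 5\right) \left(\left(-2\right) \left(-186\right)\right) = \left(-64\right) 372 = -23808$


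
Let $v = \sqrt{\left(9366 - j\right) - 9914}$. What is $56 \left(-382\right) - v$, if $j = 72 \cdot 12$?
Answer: $-21392 - 2 i \sqrt{353} \approx -21392.0 - 37.577 i$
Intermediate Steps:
$j = 864$
$v = 2 i \sqrt{353}$ ($v = \sqrt{\left(9366 - 864\right) - 9914} = \sqrt{8502 - 9914} = \sqrt{-1412} = 2 i \sqrt{353} \approx 37.577 i$)
$56 \left(-382\right) - v = 56 \left(-382\right) - 2 i \sqrt{353} = -21392 - 2 i \sqrt{353}$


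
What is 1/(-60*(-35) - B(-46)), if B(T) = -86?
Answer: 1/2186 ≈ 0.00045746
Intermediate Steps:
1/(-60*(-35) - B(-46)) = 1/(-60*(-35) - 1*(-86)) = 1/(2100 + 86) = 1/2186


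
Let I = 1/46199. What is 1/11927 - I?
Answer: 34272/551015473 ≈ 6.2198e-5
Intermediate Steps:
I = 1/46199 ≈ 2.1645e-5
1/11927 - I = 1/11927 - 1*1/46199 = 1/11927 - 1/46199 = 34272/551015473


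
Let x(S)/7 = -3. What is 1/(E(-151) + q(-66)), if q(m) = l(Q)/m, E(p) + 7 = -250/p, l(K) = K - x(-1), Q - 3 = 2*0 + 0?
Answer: -1661/9481 ≈ -0.17519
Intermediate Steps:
x(S) = -21 (x(S) = 7*(-3) = -21)
Q = 3 (Q = 3 + (2*0 + 0) = 3 + (0 + 0) = 3 + 0 = 3)
l(K) = 21 + K (l(K) = K - 1*(-21) = K + 21 = 21 + K)
E(p) = -7 - 250/p
q(m) = 24/m (q(m) = (21 + 3)/m = 24/m)
1/(E(-151) + q(-66)) = 1/((-7 - 250/(-151)) + 24/(-66)) = 1/((-7 - 250*(-1/151)) + 24*(-1/66)) = 1/((-7 + 250/151) - 4/11) = 1/(-807/151 - 4/11) = 1/(-9481/1661) = -1661/9481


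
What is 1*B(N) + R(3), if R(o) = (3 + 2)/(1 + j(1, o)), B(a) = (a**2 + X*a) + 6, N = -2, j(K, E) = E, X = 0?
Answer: 45/4 ≈ 11.250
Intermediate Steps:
B(a) = 6 + a**2 (B(a) = (a**2 + 0*a) + 6 = (a**2 + 0) + 6 = a**2 + 6 = 6 + a**2)
R(o) = 5/(1 + o) (R(o) = (3 + 2)/(1 + o) = 5/(1 + o))
1*B(N) + R(3) = 1*(6 + (-2)**2) + 5/(1 + 3) = 1*(6 + 4) + 5/4 = 1*10 + 5*(1/4) = 10 + 5/4 = 45/4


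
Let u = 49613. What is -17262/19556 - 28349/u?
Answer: -705406325/485115914 ≈ -1.4541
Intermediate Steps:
-17262/19556 - 28349/u = -17262/19556 - 28349/49613 = -17262*1/19556 - 28349*1/49613 = -8631/9778 - 28349/49613 = -705406325/485115914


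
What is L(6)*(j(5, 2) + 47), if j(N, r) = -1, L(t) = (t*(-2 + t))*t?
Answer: 6624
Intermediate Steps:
L(t) = t**2*(-2 + t)
L(6)*(j(5, 2) + 47) = (6**2*(-2 + 6))*(-1 + 47) = (36*4)*46 = 144*46 = 6624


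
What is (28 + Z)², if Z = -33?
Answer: 25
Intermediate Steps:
(28 + Z)² = (28 - 33)² = (-5)² = 25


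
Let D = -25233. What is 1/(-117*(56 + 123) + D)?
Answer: -1/46176 ≈ -2.1656e-5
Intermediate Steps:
1/(-117*(56 + 123) + D) = 1/(-117*(56 + 123) - 25233) = 1/(-117*179 - 25233) = 1/(-20943 - 25233) = 1/(-46176) = -1/46176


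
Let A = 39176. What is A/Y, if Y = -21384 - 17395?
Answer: -39176/38779 ≈ -1.0102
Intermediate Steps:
Y = -38779
A/Y = 39176/(-38779) = 39176*(-1/38779) = -39176/38779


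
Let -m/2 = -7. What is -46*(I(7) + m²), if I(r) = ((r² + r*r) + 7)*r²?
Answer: -245686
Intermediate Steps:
m = 14 (m = -2*(-7) = 14)
I(r) = r²*(7 + 2*r²) (I(r) = ((r² + r²) + 7)*r² = (2*r² + 7)*r² = (7 + 2*r²)*r² = r²*(7 + 2*r²))
-46*(I(7) + m²) = -46*(7²*(7 + 2*7²) + 14²) = -46*(49*(7 + 2*49) + 196) = -46*(49*(7 + 98) + 196) = -46*(49*105 + 196) = -46*(5145 + 196) = -46*5341 = -245686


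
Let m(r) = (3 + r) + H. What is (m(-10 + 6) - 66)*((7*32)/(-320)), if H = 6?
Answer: 427/10 ≈ 42.700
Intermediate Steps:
m(r) = 9 + r (m(r) = (3 + r) + 6 = 9 + r)
(m(-10 + 6) - 66)*((7*32)/(-320)) = ((9 + (-10 + 6)) - 66)*((7*32)/(-320)) = ((9 - 4) - 66)*(224*(-1/320)) = (5 - 66)*(-7/10) = -61*(-7/10) = 427/10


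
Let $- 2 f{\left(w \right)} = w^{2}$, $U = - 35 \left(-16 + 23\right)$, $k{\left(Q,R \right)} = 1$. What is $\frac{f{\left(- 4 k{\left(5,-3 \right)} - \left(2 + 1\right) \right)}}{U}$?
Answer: $\frac{1}{10} \approx 0.1$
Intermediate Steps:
$U = -245$ ($U = \left(-35\right) 7 = -245$)
$f{\left(w \right)} = - \frac{w^{2}}{2}$
$\frac{f{\left(- 4 k{\left(5,-3 \right)} - \left(2 + 1\right) \right)}}{U} = \frac{\left(- \frac{1}{2}\right) \left(\left(-4\right) 1 - \left(2 + 1\right)\right)^{2}}{-245} = - \frac{\left(-4 - 3\right)^{2}}{2} \left(- \frac{1}{245}\right) = - \frac{\left(-7\right)^{2}}{2} \left(- \frac{1}{245}\right) = \left(- \frac{1}{2}\right) 49 \left(- \frac{1}{245}\right) = \left(- \frac{49}{2}\right) \left(- \frac{1}{245}\right) = \frac{1}{10}$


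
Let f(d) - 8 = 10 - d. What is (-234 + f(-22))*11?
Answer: -2134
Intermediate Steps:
f(d) = 18 - d (f(d) = 8 + (10 - d) = 18 - d)
(-234 + f(-22))*11 = (-234 + (18 - 1*(-22)))*11 = (-234 + (18 + 22))*11 = (-234 + 40)*11 = -194*11 = -2134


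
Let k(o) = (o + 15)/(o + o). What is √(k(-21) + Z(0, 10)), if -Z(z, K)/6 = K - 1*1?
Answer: I*√2639/7 ≈ 7.3387*I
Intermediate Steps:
k(o) = (15 + o)/(2*o) (k(o) = (15 + o)/((2*o)) = (15 + o)*(1/(2*o)) = (15 + o)/(2*o))
Z(z, K) = 6 - 6*K (Z(z, K) = -6*(K - 1*1) = -6*(K - 1) = -6*(-1 + K) = 6 - 6*K)
√(k(-21) + Z(0, 10)) = √((½)*(15 - 21)/(-21) + (6 - 6*10)) = √((½)*(-1/21)*(-6) + (6 - 60)) = √(⅐ - 54) = √(-377/7) = I*√2639/7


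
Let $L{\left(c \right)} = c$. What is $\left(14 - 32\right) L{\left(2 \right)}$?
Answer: $-36$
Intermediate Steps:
$\left(14 - 32\right) L{\left(2 \right)} = \left(14 - 32\right) 2 = \left(-18\right) 2 = -36$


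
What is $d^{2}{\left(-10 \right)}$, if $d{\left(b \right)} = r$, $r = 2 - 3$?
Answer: $1$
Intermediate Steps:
$r = -1$
$d{\left(b \right)} = -1$
$d^{2}{\left(-10 \right)} = \left(-1\right)^{2} = 1$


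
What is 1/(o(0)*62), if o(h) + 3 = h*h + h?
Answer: -1/186 ≈ -0.0053763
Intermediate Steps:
o(h) = -3 + h + h² (o(h) = -3 + (h*h + h) = -3 + (h² + h) = -3 + (h + h²) = -3 + h + h²)
1/(o(0)*62) = 1/((-3 + 0 + 0²)*62) = 1/((-3 + 0 + 0)*62) = 1/(-3*62) = 1/(-186) = -1/186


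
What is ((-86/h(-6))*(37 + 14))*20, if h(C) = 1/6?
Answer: -526320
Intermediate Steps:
h(C) = ⅙
((-86/h(-6))*(37 + 14))*20 = ((-86/⅙)*(37 + 14))*20 = (-86*6*51)*20 = -516*51*20 = -26316*20 = -526320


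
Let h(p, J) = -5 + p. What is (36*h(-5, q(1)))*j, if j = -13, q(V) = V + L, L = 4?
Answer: 4680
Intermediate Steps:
q(V) = 4 + V (q(V) = V + 4 = 4 + V)
(36*h(-5, q(1)))*j = (36*(-5 - 5))*(-13) = (36*(-10))*(-13) = -360*(-13) = 4680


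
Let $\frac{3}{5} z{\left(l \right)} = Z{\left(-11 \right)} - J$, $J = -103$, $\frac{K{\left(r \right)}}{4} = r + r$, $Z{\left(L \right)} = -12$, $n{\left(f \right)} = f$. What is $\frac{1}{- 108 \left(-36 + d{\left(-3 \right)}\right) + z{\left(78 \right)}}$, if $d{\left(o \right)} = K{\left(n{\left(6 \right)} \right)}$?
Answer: $- \frac{3}{3433} \approx -0.00087387$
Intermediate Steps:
$K{\left(r \right)} = 8 r$ ($K{\left(r \right)} = 4 \left(r + r\right) = 4 \cdot 2 r = 8 r$)
$d{\left(o \right)} = 48$ ($d{\left(o \right)} = 8 \cdot 6 = 48$)
$z{\left(l \right)} = \frac{455}{3}$ ($z{\left(l \right)} = \frac{5 \left(-12 - -103\right)}{3} = \frac{5 \left(-12 + 103\right)}{3} = \frac{5}{3} \cdot 91 = \frac{455}{3}$)
$\frac{1}{- 108 \left(-36 + d{\left(-3 \right)}\right) + z{\left(78 \right)}} = \frac{1}{- 108 \left(-36 + 48\right) + \frac{455}{3}} = \frac{1}{\left(-108\right) 12 + \frac{455}{3}} = \frac{1}{-1296 + \frac{455}{3}} = \frac{1}{- \frac{3433}{3}} = - \frac{3}{3433}$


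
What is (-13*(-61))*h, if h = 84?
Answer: 66612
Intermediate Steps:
(-13*(-61))*h = -13*(-61)*84 = 793*84 = 66612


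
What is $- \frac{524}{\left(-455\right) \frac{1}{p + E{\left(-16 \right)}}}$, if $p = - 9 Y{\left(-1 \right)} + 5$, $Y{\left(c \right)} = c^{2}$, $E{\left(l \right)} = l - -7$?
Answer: $- \frac{524}{35} \approx -14.971$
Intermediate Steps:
$E{\left(l \right)} = 7 + l$ ($E{\left(l \right)} = l + 7 = 7 + l$)
$p = -4$ ($p = - 9 \left(-1\right)^{2} + 5 = \left(-9\right) 1 + 5 = -9 + 5 = -4$)
$- \frac{524}{\left(-455\right) \frac{1}{p + E{\left(-16 \right)}}} = - \frac{524}{\left(-455\right) \frac{1}{-4 + \left(7 - 16\right)}} = - \frac{524}{\left(-455\right) \frac{1}{-4 - 9}} = - \frac{524}{\left(-455\right) \frac{1}{-13}} = - \frac{524}{\left(-455\right) \left(- \frac{1}{13}\right)} = - \frac{524}{35}$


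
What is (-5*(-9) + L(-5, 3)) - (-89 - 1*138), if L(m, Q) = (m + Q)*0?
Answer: 272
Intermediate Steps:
L(m, Q) = 0 (L(m, Q) = (Q + m)*0 = 0)
(-5*(-9) + L(-5, 3)) - (-89 - 1*138) = (-5*(-9) + 0) - (-89 - 1*138) = (45 + 0) - (-89 - 138) = 45 - 1*(-227) = 45 + 227 = 272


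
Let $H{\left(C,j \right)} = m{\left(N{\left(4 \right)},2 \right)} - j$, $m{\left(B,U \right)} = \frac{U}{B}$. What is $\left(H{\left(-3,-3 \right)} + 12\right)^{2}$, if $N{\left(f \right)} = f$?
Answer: $\frac{961}{4} \approx 240.25$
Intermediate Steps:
$H{\left(C,j \right)} = \frac{1}{2} - j$ ($H{\left(C,j \right)} = \frac{2}{4} - j = 2 \cdot \frac{1}{4} - j = \frac{1}{2} - j$)
$\left(H{\left(-3,-3 \right)} + 12\right)^{2} = \left(\left(\frac{1}{2} - -3\right) + 12\right)^{2} = \left(\left(\frac{1}{2} + 3\right) + 12\right)^{2} = \left(\frac{7}{2} + 12\right)^{2} = \left(\frac{31}{2}\right)^{2} = \frac{961}{4}$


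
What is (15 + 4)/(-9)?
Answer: -19/9 ≈ -2.1111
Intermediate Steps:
(15 + 4)/(-9) = 19*(-⅑) = -19/9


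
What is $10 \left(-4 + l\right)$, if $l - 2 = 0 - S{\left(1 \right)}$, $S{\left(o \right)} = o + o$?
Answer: $-40$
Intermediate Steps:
$S{\left(o \right)} = 2 o$
$l = 0$ ($l = 2 + \left(0 - 2 \cdot 1\right) = 2 + \left(0 - 2\right) = 2 - 2 = 0$)
$10 \left(-4 + l\right) = 10 \left(-4 + 0\right) = 10 \left(-4\right) = -40$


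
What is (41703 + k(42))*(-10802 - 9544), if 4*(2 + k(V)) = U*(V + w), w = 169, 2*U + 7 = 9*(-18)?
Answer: -3031035177/4 ≈ -7.5776e+8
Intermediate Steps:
U = -169/2 (U = -7/2 + (9*(-18))/2 = -7/2 + (½)*(-162) = -7/2 - 81 = -169/2 ≈ -84.500)
k(V) = -28577/8 - 169*V/8 (k(V) = -2 + (-169*(V + 169)/2)/4 = -2 + (-169*(169 + V)/2)/4 = -2 + (-28561/2 - 169*V/2)/4 = -2 + (-28561/8 - 169*V/8) = -28577/8 - 169*V/8)
(41703 + k(42))*(-10802 - 9544) = (41703 + (-28577/8 - 169/8*42))*(-10802 - 9544) = (41703 + (-28577/8 - 3549/4))*(-20346) = (41703 - 35675/8)*(-20346) = (297949/8)*(-20346) = -3031035177/4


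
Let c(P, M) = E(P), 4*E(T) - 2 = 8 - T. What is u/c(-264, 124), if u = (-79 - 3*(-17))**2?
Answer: 1568/137 ≈ 11.445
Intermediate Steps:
E(T) = 5/2 - T/4 (E(T) = 1/2 + (8 - T)/4 = 1/2 + (2 - T/4) = 5/2 - T/4)
c(P, M) = 5/2 - P/4
u = 784 (u = (-79 + 51)**2 = (-28)**2 = 784)
u/c(-264, 124) = 784/(5/2 - 1/4*(-264)) = 784/(5/2 + 66) = 784/(137/2) = 784*(2/137) = 1568/137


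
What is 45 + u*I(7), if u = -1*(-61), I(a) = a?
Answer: 472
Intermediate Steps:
u = 61
45 + u*I(7) = 45 + 61*7 = 45 + 427 = 472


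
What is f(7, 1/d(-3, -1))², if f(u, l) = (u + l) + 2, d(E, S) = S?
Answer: 64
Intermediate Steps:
f(u, l) = 2 + l + u (f(u, l) = (l + u) + 2 = 2 + l + u)
f(7, 1/d(-3, -1))² = (2 + 1/(-1) + 7)² = (2 - 1 + 7)² = 8² = 64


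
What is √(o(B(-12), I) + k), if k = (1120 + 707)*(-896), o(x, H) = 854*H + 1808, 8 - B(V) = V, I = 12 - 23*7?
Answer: I*√1762430 ≈ 1327.6*I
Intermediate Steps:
I = -149 (I = 12 - 161 = -149)
B(V) = 8 - V
o(x, H) = 1808 + 854*H
k = -1636992 (k = 1827*(-896) = -1636992)
√(o(B(-12), I) + k) = √((1808 + 854*(-149)) - 1636992) = √((1808 - 127246) - 1636992) = √(-125438 - 1636992) = √(-1762430) = I*√1762430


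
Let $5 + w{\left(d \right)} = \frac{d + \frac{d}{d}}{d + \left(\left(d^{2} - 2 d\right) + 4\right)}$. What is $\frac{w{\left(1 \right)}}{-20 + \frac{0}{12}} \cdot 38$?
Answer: $\frac{171}{20} \approx 8.55$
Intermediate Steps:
$w{\left(d \right)} = -5 + \frac{1 + d}{4 + d^{2} - d}$ ($w{\left(d \right)} = -5 + \frac{d + \frac{d}{d}}{d + \left(\left(d^{2} - 2 d\right) + 4\right)} = -5 + \frac{d + 1}{d + \left(4 + d^{2} - 2 d\right)} = -5 + \frac{1 + d}{4 + d^{2} - d}$)
$\frac{w{\left(1 \right)}}{-20 + \frac{0}{12}} \cdot 38 = \frac{\frac{1}{4 + 1^{2} - 1} \left(-19 - 5 \cdot 1^{2} + 6 \cdot 1\right)}{-20 + \frac{0}{12}} \cdot 38 = \frac{\frac{1}{4 + 1 - 1} \left(-19 - 5 + 6\right)}{-20 + 0 \cdot \frac{1}{12}} \cdot 38 = \frac{\frac{1}{4} \left(-19 - 5 + 6\right)}{-20 + 0} \cdot 38 = \frac{\frac{1}{4} \left(-18\right)}{-20} \cdot 38 = \left(- \frac{1}{20}\right) \left(- \frac{9}{2}\right) 38 = \frac{9}{40} \cdot 38 = \frac{171}{20}$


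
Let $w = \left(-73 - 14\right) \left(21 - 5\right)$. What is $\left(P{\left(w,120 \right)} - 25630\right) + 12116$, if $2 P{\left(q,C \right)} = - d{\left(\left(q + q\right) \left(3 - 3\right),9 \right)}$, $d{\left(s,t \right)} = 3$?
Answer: $- \frac{27031}{2} \approx -13516.0$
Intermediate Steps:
$w = -1392$ ($w = \left(-87\right) 16 = -1392$)
$P{\left(q,C \right)} = - \frac{3}{2}$ ($P{\left(q,C \right)} = \frac{\left(-1\right) 3}{2} = \frac{1}{2} \left(-3\right) = - \frac{3}{2}$)
$\left(P{\left(w,120 \right)} - 25630\right) + 12116 = \left(- \frac{3}{2} - 25630\right) + 12116 = - \frac{51263}{2} + 12116 = - \frac{27031}{2}$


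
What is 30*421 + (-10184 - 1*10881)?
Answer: -8435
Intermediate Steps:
30*421 + (-10184 - 1*10881) = 12630 + (-10184 - 10881) = 12630 - 21065 = -8435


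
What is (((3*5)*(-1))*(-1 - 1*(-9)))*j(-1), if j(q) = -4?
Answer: 480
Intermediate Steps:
(((3*5)*(-1))*(-1 - 1*(-9)))*j(-1) = (((3*5)*(-1))*(-1 - 1*(-9)))*(-4) = ((15*(-1))*(-1 + 9))*(-4) = -15*8*(-4) = -120*(-4) = 480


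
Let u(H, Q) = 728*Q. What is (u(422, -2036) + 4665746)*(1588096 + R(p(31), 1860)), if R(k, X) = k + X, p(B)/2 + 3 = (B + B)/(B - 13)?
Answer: 45555193567256/9 ≈ 5.0617e+12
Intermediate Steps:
p(B) = -6 + 4*B/(-13 + B) (p(B) = -6 + 2*((B + B)/(B - 13)) = -6 + 2*((2*B)/(-13 + B)) = -6 + 2*(2*B/(-13 + B)) = -6 + 4*B/(-13 + B))
R(k, X) = X + k
(u(422, -2036) + 4665746)*(1588096 + R(p(31), 1860)) = (728*(-2036) + 4665746)*(1588096 + (1860 + 2*(39 - 1*31)/(-13 + 31))) = (-1482208 + 4665746)*(1588096 + (1860 + 2*(39 - 31)/18)) = 3183538*(1588096 + (1860 + 2*(1/18)*8)) = 3183538*(1588096 + (1860 + 8/9)) = 3183538*(1588096 + 16748/9) = 3183538*(14309612/9) = 45555193567256/9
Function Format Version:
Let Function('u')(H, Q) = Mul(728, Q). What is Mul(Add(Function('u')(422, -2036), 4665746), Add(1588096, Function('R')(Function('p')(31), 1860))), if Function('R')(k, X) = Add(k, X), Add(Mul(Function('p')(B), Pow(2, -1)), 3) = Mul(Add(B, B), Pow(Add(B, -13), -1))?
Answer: Rational(45555193567256, 9) ≈ 5.0617e+12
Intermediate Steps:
Function('p')(B) = Add(-6, Mul(4, B, Pow(Add(-13, B), -1))) (Function('p')(B) = Add(-6, Mul(2, Mul(Add(B, B), Pow(Add(B, -13), -1)))) = Add(-6, Mul(2, Mul(Mul(2, B), Pow(Add(-13, B), -1)))) = Add(-6, Mul(2, Mul(2, B, Pow(Add(-13, B), -1)))) = Add(-6, Mul(4, B, Pow(Add(-13, B), -1))))
Function('R')(k, X) = Add(X, k)
Mul(Add(Function('u')(422, -2036), 4665746), Add(1588096, Function('R')(Function('p')(31), 1860))) = Mul(Add(Mul(728, -2036), 4665746), Add(1588096, Add(1860, Mul(2, Pow(Add(-13, 31), -1), Add(39, Mul(-1, 31)))))) = Mul(Add(-1482208, 4665746), Add(1588096, Add(1860, Mul(2, Pow(18, -1), Add(39, -31))))) = Mul(3183538, Add(1588096, Add(1860, Mul(2, Rational(1, 18), 8)))) = Mul(3183538, Add(1588096, Add(1860, Rational(8, 9)))) = Mul(3183538, Add(1588096, Rational(16748, 9))) = Mul(3183538, Rational(14309612, 9)) = Rational(45555193567256, 9)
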